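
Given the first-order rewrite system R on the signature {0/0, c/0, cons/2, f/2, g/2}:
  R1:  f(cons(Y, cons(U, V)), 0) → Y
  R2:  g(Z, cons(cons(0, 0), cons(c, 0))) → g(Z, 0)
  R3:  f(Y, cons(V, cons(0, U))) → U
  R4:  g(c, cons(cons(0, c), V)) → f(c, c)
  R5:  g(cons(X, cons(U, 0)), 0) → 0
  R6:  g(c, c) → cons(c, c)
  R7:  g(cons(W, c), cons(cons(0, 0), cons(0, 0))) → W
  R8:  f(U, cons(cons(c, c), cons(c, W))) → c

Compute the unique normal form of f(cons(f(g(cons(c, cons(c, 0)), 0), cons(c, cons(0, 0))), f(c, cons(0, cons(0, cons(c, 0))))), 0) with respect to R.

1. f(cons(f(g(cons(c, cons(c, 0)), 0), cons(c, cons(0, 0))), f(c, cons(0, cons(0, cons(c, 0))))), 0)  →  f(cons(0, f(c, cons(0, cons(0, cons(c, 0))))), 0)   [R3 at 1.1]
2. f(cons(0, f(c, cons(0, cons(0, cons(c, 0))))), 0)  →  f(cons(0, cons(c, 0)), 0)   [R3 at 1.2]
3. f(cons(0, cons(c, 0)), 0)  →  0   [R1 at ε]

0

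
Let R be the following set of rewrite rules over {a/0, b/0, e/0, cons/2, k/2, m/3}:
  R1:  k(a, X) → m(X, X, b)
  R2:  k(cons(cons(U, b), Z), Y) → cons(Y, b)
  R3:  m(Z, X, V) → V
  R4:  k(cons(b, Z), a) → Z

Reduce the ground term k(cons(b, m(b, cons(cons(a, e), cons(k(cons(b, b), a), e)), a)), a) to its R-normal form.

1. k(cons(b, m(b, cons(cons(a, e), cons(k(cons(b, b), a), e)), a)), a)  →  m(b, cons(cons(a, e), cons(k(cons(b, b), a), e)), a)   [R4 at ε]
2. m(b, cons(cons(a, e), cons(k(cons(b, b), a), e)), a)  →  a   [R3 at ε]

a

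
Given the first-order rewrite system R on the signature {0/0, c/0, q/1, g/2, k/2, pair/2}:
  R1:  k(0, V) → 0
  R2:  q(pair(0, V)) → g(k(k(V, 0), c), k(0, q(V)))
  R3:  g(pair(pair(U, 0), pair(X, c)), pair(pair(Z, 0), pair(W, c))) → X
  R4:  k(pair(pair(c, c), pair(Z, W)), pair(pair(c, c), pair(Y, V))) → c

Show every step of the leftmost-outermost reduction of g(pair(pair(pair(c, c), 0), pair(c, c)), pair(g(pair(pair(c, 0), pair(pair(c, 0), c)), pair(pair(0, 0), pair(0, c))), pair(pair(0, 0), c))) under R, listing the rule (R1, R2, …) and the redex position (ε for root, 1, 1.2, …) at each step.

1. g(pair(pair(pair(c, c), 0), pair(c, c)), pair(g(pair(pair(c, 0), pair(pair(c, 0), c)), pair(pair(0, 0), pair(0, c))), pair(pair(0, 0), c)))  →  g(pair(pair(pair(c, c), 0), pair(c, c)), pair(pair(c, 0), pair(pair(0, 0), c)))   [R3 at 2.1]
2. g(pair(pair(pair(c, c), 0), pair(c, c)), pair(pair(c, 0), pair(pair(0, 0), c)))  →  c   [R3 at ε]

c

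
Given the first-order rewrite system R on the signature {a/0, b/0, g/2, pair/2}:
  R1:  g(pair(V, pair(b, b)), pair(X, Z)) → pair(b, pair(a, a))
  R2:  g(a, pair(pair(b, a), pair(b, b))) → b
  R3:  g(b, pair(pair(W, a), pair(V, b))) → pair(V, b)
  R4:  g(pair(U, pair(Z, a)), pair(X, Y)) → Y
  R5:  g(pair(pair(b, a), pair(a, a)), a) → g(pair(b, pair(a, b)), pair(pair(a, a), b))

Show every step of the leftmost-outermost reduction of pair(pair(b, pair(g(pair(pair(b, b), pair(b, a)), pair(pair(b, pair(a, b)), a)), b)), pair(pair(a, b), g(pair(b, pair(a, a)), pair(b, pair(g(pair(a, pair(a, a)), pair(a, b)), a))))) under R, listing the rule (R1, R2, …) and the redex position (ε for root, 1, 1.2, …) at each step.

pair(pair(b, pair(a, b)), pair(pair(a, b), pair(b, a)))

1. pair(pair(b, pair(g(pair(pair(b, b), pair(b, a)), pair(pair(b, pair(a, b)), a)), b)), pair(pair(a, b), g(pair(b, pair(a, a)), pair(b, pair(g(pair(a, pair(a, a)), pair(a, b)), a)))))  →  pair(pair(b, pair(a, b)), pair(pair(a, b), g(pair(b, pair(a, a)), pair(b, pair(g(pair(a, pair(a, a)), pair(a, b)), a)))))   [R4 at 1.2.1]
2. pair(pair(b, pair(a, b)), pair(pair(a, b), g(pair(b, pair(a, a)), pair(b, pair(g(pair(a, pair(a, a)), pair(a, b)), a)))))  →  pair(pair(b, pair(a, b)), pair(pair(a, b), pair(g(pair(a, pair(a, a)), pair(a, b)), a)))   [R4 at 2.2]
3. pair(pair(b, pair(a, b)), pair(pair(a, b), pair(g(pair(a, pair(a, a)), pair(a, b)), a)))  →  pair(pair(b, pair(a, b)), pair(pair(a, b), pair(b, a)))   [R4 at 2.2.1]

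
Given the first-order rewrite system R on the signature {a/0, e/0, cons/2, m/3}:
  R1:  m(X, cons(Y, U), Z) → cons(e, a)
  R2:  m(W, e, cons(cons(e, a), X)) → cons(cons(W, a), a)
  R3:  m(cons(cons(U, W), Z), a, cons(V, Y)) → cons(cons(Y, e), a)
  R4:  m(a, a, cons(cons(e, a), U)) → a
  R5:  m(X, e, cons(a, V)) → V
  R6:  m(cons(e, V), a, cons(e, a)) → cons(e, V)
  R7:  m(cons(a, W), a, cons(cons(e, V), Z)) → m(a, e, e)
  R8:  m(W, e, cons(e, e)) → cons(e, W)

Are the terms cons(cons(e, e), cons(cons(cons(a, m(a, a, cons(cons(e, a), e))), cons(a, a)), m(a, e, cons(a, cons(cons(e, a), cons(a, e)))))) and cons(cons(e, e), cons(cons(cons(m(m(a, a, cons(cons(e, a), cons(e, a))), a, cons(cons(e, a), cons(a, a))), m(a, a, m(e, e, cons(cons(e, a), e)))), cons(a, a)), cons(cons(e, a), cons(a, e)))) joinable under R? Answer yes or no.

Reduce t₁ = cons(cons(e, e), cons(cons(cons(a, m(a, a, cons(cons(e, a), e))), cons(a, a)), m(a, e, cons(a, cons(cons(e, a), cons(a, e)))))):
1. cons(cons(e, e), cons(cons(cons(a, m(a, a, cons(cons(e, a), e))), cons(a, a)), m(a, e, cons(a, cons(cons(e, a), cons(a, e))))))  →  cons(cons(e, e), cons(cons(cons(a, a), cons(a, a)), m(a, e, cons(a, cons(cons(e, a), cons(a, e))))))   [R4 at 2.1.1.2]
2. cons(cons(e, e), cons(cons(cons(a, a), cons(a, a)), m(a, e, cons(a, cons(cons(e, a), cons(a, e))))))  →  cons(cons(e, e), cons(cons(cons(a, a), cons(a, a)), cons(cons(e, a), cons(a, e))))   [R5 at 2.2]

Reduce t₂ = cons(cons(e, e), cons(cons(cons(m(m(a, a, cons(cons(e, a), cons(e, a))), a, cons(cons(e, a), cons(a, a))), m(a, a, m(e, e, cons(cons(e, a), e)))), cons(a, a)), cons(cons(e, a), cons(a, e)))):
1. cons(cons(e, e), cons(cons(cons(m(m(a, a, cons(cons(e, a), cons(e, a))), a, cons(cons(e, a), cons(a, a))), m(a, a, m(e, e, cons(cons(e, a), e)))), cons(a, a)), cons(cons(e, a), cons(a, e))))  →  cons(cons(e, e), cons(cons(cons(m(a, a, cons(cons(e, a), cons(a, a))), m(a, a, m(e, e, cons(cons(e, a), e)))), cons(a, a)), cons(cons(e, a), cons(a, e))))   [R4 at 2.1.1.1.1]
2. cons(cons(e, e), cons(cons(cons(m(a, a, cons(cons(e, a), cons(a, a))), m(a, a, m(e, e, cons(cons(e, a), e)))), cons(a, a)), cons(cons(e, a), cons(a, e))))  →  cons(cons(e, e), cons(cons(cons(a, m(a, a, m(e, e, cons(cons(e, a), e)))), cons(a, a)), cons(cons(e, a), cons(a, e))))   [R4 at 2.1.1.1]
3. cons(cons(e, e), cons(cons(cons(a, m(a, a, m(e, e, cons(cons(e, a), e)))), cons(a, a)), cons(cons(e, a), cons(a, e))))  →  cons(cons(e, e), cons(cons(cons(a, m(a, a, cons(cons(e, a), a))), cons(a, a)), cons(cons(e, a), cons(a, e))))   [R2 at 2.1.1.2.3]
4. cons(cons(e, e), cons(cons(cons(a, m(a, a, cons(cons(e, a), a))), cons(a, a)), cons(cons(e, a), cons(a, e))))  →  cons(cons(e, e), cons(cons(cons(a, a), cons(a, a)), cons(cons(e, a), cons(a, e))))   [R4 at 2.1.1.2]

yes — NF(t₁) = cons(cons(e, e), cons(cons(cons(a, a), cons(a, a)), cons(cons(e, a), cons(a, e)))), NF(t₂) = cons(cons(e, e), cons(cons(cons(a, a), cons(a, a)), cons(cons(e, a), cons(a, e))))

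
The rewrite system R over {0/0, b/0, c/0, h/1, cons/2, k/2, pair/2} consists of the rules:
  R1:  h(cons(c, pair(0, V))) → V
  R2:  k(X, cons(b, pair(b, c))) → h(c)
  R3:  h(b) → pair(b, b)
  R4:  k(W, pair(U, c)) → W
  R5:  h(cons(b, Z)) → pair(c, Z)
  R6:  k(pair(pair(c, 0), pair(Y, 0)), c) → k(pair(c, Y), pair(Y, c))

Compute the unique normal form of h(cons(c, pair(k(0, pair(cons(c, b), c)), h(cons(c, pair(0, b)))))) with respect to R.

b

1. h(cons(c, pair(k(0, pair(cons(c, b), c)), h(cons(c, pair(0, b))))))  →  h(cons(c, pair(0, h(cons(c, pair(0, b))))))   [R4 at 1.2.1]
2. h(cons(c, pair(0, h(cons(c, pair(0, b))))))  →  h(cons(c, pair(0, b)))   [R1 at ε]
3. h(cons(c, pair(0, b)))  →  b   [R1 at ε]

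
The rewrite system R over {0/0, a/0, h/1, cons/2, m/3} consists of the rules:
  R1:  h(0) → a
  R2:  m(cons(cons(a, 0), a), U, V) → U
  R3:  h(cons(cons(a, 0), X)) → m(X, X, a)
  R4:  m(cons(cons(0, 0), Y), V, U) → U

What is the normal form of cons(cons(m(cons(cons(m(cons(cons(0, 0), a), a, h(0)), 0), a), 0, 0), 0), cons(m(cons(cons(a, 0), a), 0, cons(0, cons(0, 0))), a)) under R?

cons(cons(0, 0), cons(0, a))

1. cons(cons(m(cons(cons(m(cons(cons(0, 0), a), a, h(0)), 0), a), 0, 0), 0), cons(m(cons(cons(a, 0), a), 0, cons(0, cons(0, 0))), a))  →  cons(cons(m(cons(cons(h(0), 0), a), 0, 0), 0), cons(m(cons(cons(a, 0), a), 0, cons(0, cons(0, 0))), a))   [R4 at 1.1.1.1.1]
2. cons(cons(m(cons(cons(h(0), 0), a), 0, 0), 0), cons(m(cons(cons(a, 0), a), 0, cons(0, cons(0, 0))), a))  →  cons(cons(m(cons(cons(a, 0), a), 0, 0), 0), cons(m(cons(cons(a, 0), a), 0, cons(0, cons(0, 0))), a))   [R1 at 1.1.1.1.1]
3. cons(cons(m(cons(cons(a, 0), a), 0, 0), 0), cons(m(cons(cons(a, 0), a), 0, cons(0, cons(0, 0))), a))  →  cons(cons(0, 0), cons(m(cons(cons(a, 0), a), 0, cons(0, cons(0, 0))), a))   [R2 at 1.1]
4. cons(cons(0, 0), cons(m(cons(cons(a, 0), a), 0, cons(0, cons(0, 0))), a))  →  cons(cons(0, 0), cons(0, a))   [R2 at 2.1]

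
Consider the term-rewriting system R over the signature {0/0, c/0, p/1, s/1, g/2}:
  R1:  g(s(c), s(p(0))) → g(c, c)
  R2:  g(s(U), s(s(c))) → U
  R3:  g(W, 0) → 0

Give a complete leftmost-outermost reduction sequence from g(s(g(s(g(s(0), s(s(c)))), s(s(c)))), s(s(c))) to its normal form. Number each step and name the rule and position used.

0

1. g(s(g(s(g(s(0), s(s(c)))), s(s(c)))), s(s(c)))  →  g(s(g(s(0), s(s(c)))), s(s(c)))   [R2 at ε]
2. g(s(g(s(0), s(s(c)))), s(s(c)))  →  g(s(0), s(s(c)))   [R2 at ε]
3. g(s(0), s(s(c)))  →  0   [R2 at ε]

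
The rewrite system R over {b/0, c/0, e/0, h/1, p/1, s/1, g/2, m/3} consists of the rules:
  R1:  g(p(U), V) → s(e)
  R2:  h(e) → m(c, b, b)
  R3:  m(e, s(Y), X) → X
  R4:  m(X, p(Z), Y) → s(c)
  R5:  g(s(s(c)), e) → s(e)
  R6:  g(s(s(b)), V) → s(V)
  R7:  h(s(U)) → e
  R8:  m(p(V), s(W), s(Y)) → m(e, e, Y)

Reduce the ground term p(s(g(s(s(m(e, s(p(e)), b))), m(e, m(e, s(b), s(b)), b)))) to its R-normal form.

p(s(s(b)))

1. p(s(g(s(s(m(e, s(p(e)), b))), m(e, m(e, s(b), s(b)), b))))  →  p(s(g(s(s(b)), m(e, m(e, s(b), s(b)), b))))   [R3 at 1.1.1.1.1]
2. p(s(g(s(s(b)), m(e, m(e, s(b), s(b)), b))))  →  p(s(s(m(e, m(e, s(b), s(b)), b))))   [R6 at 1.1]
3. p(s(s(m(e, m(e, s(b), s(b)), b))))  →  p(s(s(m(e, s(b), b))))   [R3 at 1.1.1.2]
4. p(s(s(m(e, s(b), b))))  →  p(s(s(b)))   [R3 at 1.1.1]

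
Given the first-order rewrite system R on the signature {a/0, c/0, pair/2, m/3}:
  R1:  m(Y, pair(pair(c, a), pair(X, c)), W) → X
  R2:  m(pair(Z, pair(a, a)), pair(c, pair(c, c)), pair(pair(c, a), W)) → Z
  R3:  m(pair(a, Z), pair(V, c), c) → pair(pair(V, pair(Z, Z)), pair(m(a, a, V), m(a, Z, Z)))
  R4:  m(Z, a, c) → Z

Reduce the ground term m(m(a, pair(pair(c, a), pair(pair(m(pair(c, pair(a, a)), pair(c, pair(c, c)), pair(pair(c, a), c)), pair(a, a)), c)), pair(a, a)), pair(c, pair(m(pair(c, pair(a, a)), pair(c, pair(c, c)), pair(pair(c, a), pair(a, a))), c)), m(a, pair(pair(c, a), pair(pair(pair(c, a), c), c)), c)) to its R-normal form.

c

1. m(m(a, pair(pair(c, a), pair(pair(m(pair(c, pair(a, a)), pair(c, pair(c, c)), pair(pair(c, a), c)), pair(a, a)), c)), pair(a, a)), pair(c, pair(m(pair(c, pair(a, a)), pair(c, pair(c, c)), pair(pair(c, a), pair(a, a))), c)), m(a, pair(pair(c, a), pair(pair(pair(c, a), c), c)), c))  →  m(pair(m(pair(c, pair(a, a)), pair(c, pair(c, c)), pair(pair(c, a), c)), pair(a, a)), pair(c, pair(m(pair(c, pair(a, a)), pair(c, pair(c, c)), pair(pair(c, a), pair(a, a))), c)), m(a, pair(pair(c, a), pair(pair(pair(c, a), c), c)), c))   [R1 at 1]
2. m(pair(m(pair(c, pair(a, a)), pair(c, pair(c, c)), pair(pair(c, a), c)), pair(a, a)), pair(c, pair(m(pair(c, pair(a, a)), pair(c, pair(c, c)), pair(pair(c, a), pair(a, a))), c)), m(a, pair(pair(c, a), pair(pair(pair(c, a), c), c)), c))  →  m(pair(c, pair(a, a)), pair(c, pair(m(pair(c, pair(a, a)), pair(c, pair(c, c)), pair(pair(c, a), pair(a, a))), c)), m(a, pair(pair(c, a), pair(pair(pair(c, a), c), c)), c))   [R2 at 1.1]
3. m(pair(c, pair(a, a)), pair(c, pair(m(pair(c, pair(a, a)), pair(c, pair(c, c)), pair(pair(c, a), pair(a, a))), c)), m(a, pair(pair(c, a), pair(pair(pair(c, a), c), c)), c))  →  m(pair(c, pair(a, a)), pair(c, pair(c, c)), m(a, pair(pair(c, a), pair(pair(pair(c, a), c), c)), c))   [R2 at 2.2.1]
4. m(pair(c, pair(a, a)), pair(c, pair(c, c)), m(a, pair(pair(c, a), pair(pair(pair(c, a), c), c)), c))  →  m(pair(c, pair(a, a)), pair(c, pair(c, c)), pair(pair(c, a), c))   [R1 at 3]
5. m(pair(c, pair(a, a)), pair(c, pair(c, c)), pair(pair(c, a), c))  →  c   [R2 at ε]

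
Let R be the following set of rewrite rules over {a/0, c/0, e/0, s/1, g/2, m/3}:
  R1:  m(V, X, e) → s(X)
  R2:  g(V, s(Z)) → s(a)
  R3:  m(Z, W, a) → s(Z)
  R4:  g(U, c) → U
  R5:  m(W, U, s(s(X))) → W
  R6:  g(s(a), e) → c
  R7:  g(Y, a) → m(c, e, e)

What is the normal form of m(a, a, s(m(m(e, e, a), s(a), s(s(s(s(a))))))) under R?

1. m(a, a, s(m(m(e, e, a), s(a), s(s(s(s(a)))))))  →  m(a, a, s(m(e, e, a)))   [R5 at 3.1]
2. m(a, a, s(m(e, e, a)))  →  m(a, a, s(s(e)))   [R3 at 3.1]
3. m(a, a, s(s(e)))  →  a   [R5 at ε]

a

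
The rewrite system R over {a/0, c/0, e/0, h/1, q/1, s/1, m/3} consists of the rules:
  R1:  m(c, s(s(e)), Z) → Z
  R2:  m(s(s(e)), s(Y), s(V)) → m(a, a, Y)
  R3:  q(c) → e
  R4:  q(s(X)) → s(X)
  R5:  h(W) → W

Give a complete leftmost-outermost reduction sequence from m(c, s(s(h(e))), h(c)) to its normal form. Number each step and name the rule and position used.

c

1. m(c, s(s(h(e))), h(c))  →  m(c, s(s(e)), h(c))   [R5 at 2.1.1]
2. m(c, s(s(e)), h(c))  →  h(c)   [R1 at ε]
3. h(c)  →  c   [R5 at ε]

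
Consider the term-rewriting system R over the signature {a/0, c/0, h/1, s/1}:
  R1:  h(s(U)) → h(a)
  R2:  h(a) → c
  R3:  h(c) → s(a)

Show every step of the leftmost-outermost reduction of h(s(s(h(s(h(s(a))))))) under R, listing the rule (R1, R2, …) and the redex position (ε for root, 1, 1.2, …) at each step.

1. h(s(s(h(s(h(s(a)))))))  →  h(a)   [R1 at ε]
2. h(a)  →  c   [R2 at ε]

c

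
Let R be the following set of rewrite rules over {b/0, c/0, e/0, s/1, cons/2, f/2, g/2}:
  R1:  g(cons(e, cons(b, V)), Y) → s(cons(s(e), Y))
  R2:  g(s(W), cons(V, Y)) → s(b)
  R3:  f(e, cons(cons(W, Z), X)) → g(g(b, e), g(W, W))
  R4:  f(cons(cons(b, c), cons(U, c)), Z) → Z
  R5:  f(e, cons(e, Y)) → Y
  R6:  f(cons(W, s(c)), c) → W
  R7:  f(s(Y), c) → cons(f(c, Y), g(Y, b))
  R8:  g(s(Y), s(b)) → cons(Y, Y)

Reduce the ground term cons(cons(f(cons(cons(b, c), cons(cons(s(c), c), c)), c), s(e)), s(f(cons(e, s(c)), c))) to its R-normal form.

1. cons(cons(f(cons(cons(b, c), cons(cons(s(c), c), c)), c), s(e)), s(f(cons(e, s(c)), c)))  →  cons(cons(c, s(e)), s(f(cons(e, s(c)), c)))   [R4 at 1.1]
2. cons(cons(c, s(e)), s(f(cons(e, s(c)), c)))  →  cons(cons(c, s(e)), s(e))   [R6 at 2.1]

cons(cons(c, s(e)), s(e))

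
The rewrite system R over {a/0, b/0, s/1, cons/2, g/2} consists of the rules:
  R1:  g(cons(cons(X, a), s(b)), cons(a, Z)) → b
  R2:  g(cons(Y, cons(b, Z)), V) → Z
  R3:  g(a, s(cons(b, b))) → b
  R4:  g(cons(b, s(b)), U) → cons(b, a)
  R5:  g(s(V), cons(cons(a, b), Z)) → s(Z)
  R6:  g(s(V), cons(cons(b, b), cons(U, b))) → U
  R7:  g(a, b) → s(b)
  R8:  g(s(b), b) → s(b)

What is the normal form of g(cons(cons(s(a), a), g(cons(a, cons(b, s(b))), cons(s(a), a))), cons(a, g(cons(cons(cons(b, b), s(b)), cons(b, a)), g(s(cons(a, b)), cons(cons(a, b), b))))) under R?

b

1. g(cons(cons(s(a), a), g(cons(a, cons(b, s(b))), cons(s(a), a))), cons(a, g(cons(cons(cons(b, b), s(b)), cons(b, a)), g(s(cons(a, b)), cons(cons(a, b), b)))))  →  g(cons(cons(s(a), a), s(b)), cons(a, g(cons(cons(cons(b, b), s(b)), cons(b, a)), g(s(cons(a, b)), cons(cons(a, b), b)))))   [R2 at 1.2]
2. g(cons(cons(s(a), a), s(b)), cons(a, g(cons(cons(cons(b, b), s(b)), cons(b, a)), g(s(cons(a, b)), cons(cons(a, b), b)))))  →  b   [R1 at ε]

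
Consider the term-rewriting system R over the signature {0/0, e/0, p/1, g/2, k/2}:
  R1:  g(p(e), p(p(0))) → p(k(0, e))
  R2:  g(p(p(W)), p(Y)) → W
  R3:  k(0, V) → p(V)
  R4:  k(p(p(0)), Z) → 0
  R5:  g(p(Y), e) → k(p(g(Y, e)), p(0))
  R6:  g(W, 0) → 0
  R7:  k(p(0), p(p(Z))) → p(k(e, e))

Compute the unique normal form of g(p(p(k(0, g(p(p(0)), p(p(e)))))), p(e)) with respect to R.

1. g(p(p(k(0, g(p(p(0)), p(p(e)))))), p(e))  →  k(0, g(p(p(0)), p(p(e))))   [R2 at ε]
2. k(0, g(p(p(0)), p(p(e))))  →  p(g(p(p(0)), p(p(e))))   [R3 at ε]
3. p(g(p(p(0)), p(p(e))))  →  p(0)   [R2 at 1]

p(0)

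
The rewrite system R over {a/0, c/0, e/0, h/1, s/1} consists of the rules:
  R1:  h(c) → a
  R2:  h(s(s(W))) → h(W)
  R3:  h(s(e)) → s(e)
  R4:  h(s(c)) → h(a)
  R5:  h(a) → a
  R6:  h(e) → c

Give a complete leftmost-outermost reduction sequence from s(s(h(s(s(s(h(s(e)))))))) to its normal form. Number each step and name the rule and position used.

1. s(s(h(s(s(s(h(s(e))))))))  →  s(s(h(s(h(s(e))))))   [R2 at 1.1]
2. s(s(h(s(h(s(e))))))  →  s(s(h(s(s(e)))))   [R3 at 1.1.1.1]
3. s(s(h(s(s(e)))))  →  s(s(h(e)))   [R2 at 1.1]
4. s(s(h(e)))  →  s(s(c))   [R6 at 1.1]

s(s(c))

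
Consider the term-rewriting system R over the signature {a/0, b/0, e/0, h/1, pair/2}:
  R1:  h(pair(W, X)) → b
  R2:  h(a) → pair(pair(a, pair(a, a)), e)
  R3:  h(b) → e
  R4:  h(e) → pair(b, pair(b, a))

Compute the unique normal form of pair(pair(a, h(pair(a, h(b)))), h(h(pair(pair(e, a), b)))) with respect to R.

pair(pair(a, b), e)

1. pair(pair(a, h(pair(a, h(b)))), h(h(pair(pair(e, a), b))))  →  pair(pair(a, b), h(h(pair(pair(e, a), b))))   [R1 at 1.2]
2. pair(pair(a, b), h(h(pair(pair(e, a), b))))  →  pair(pair(a, b), h(b))   [R1 at 2.1]
3. pair(pair(a, b), h(b))  →  pair(pair(a, b), e)   [R3 at 2]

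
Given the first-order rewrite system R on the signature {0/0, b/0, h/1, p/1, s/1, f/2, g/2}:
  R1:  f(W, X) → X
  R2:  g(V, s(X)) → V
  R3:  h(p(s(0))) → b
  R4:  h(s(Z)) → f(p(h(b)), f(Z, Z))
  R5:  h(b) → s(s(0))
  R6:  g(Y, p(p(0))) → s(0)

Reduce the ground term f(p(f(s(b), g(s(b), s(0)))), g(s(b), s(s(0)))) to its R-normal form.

1. f(p(f(s(b), g(s(b), s(0)))), g(s(b), s(s(0))))  →  g(s(b), s(s(0)))   [R1 at ε]
2. g(s(b), s(s(0)))  →  s(b)   [R2 at ε]

s(b)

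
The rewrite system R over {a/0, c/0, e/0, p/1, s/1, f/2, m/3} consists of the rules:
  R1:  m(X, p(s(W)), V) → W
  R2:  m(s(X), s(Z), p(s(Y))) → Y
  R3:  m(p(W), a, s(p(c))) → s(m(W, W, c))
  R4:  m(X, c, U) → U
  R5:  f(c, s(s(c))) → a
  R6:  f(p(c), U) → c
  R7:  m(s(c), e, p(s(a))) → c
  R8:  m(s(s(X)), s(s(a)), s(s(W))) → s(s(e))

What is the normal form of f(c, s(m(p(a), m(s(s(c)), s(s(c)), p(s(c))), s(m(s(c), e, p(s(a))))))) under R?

1. f(c, s(m(p(a), m(s(s(c)), s(s(c)), p(s(c))), s(m(s(c), e, p(s(a)))))))  →  f(c, s(m(p(a), c, s(m(s(c), e, p(s(a)))))))   [R2 at 2.1.2]
2. f(c, s(m(p(a), c, s(m(s(c), e, p(s(a)))))))  →  f(c, s(s(m(s(c), e, p(s(a))))))   [R4 at 2.1]
3. f(c, s(s(m(s(c), e, p(s(a))))))  →  f(c, s(s(c)))   [R7 at 2.1.1]
4. f(c, s(s(c)))  →  a   [R5 at ε]

a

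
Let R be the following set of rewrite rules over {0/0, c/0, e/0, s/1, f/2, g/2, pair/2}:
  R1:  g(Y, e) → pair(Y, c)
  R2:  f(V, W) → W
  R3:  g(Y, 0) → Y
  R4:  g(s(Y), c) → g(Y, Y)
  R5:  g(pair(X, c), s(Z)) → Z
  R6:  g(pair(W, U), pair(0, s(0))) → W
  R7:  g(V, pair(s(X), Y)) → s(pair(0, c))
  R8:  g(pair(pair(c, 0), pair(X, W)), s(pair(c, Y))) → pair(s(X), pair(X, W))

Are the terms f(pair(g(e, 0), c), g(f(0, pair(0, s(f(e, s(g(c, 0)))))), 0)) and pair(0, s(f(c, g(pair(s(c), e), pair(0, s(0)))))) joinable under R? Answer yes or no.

yes — NF(t₁) = pair(0, s(s(c))), NF(t₂) = pair(0, s(s(c)))

Reduce t₁ = f(pair(g(e, 0), c), g(f(0, pair(0, s(f(e, s(g(c, 0)))))), 0)):
1. f(pair(g(e, 0), c), g(f(0, pair(0, s(f(e, s(g(c, 0)))))), 0))  →  g(f(0, pair(0, s(f(e, s(g(c, 0)))))), 0)   [R2 at ε]
2. g(f(0, pair(0, s(f(e, s(g(c, 0)))))), 0)  →  f(0, pair(0, s(f(e, s(g(c, 0))))))   [R3 at ε]
3. f(0, pair(0, s(f(e, s(g(c, 0))))))  →  pair(0, s(f(e, s(g(c, 0)))))   [R2 at ε]
4. pair(0, s(f(e, s(g(c, 0)))))  →  pair(0, s(s(g(c, 0))))   [R2 at 2.1]
5. pair(0, s(s(g(c, 0))))  →  pair(0, s(s(c)))   [R3 at 2.1.1]

Reduce t₂ = pair(0, s(f(c, g(pair(s(c), e), pair(0, s(0)))))):
1. pair(0, s(f(c, g(pair(s(c), e), pair(0, s(0))))))  →  pair(0, s(g(pair(s(c), e), pair(0, s(0)))))   [R2 at 2.1]
2. pair(0, s(g(pair(s(c), e), pair(0, s(0)))))  →  pair(0, s(s(c)))   [R6 at 2.1]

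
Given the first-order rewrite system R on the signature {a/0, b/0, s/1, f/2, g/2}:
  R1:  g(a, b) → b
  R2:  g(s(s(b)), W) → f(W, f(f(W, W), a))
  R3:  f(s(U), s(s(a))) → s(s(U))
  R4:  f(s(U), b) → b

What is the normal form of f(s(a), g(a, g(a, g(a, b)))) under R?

1. f(s(a), g(a, g(a, g(a, b))))  →  f(s(a), g(a, g(a, b)))   [R1 at 2.2.2]
2. f(s(a), g(a, g(a, b)))  →  f(s(a), g(a, b))   [R1 at 2.2]
3. f(s(a), g(a, b))  →  f(s(a), b)   [R1 at 2]
4. f(s(a), b)  →  b   [R4 at ε]

b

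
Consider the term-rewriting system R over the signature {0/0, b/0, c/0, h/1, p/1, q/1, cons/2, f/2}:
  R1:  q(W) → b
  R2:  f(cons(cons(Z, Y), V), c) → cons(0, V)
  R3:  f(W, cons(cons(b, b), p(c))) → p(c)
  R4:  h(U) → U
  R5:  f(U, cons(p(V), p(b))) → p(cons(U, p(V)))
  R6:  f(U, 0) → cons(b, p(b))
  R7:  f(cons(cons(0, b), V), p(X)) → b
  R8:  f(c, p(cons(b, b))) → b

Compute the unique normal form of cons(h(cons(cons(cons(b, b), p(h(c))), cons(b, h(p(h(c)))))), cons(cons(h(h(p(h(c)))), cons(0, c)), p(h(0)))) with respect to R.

1. cons(h(cons(cons(cons(b, b), p(h(c))), cons(b, h(p(h(c)))))), cons(cons(h(h(p(h(c)))), cons(0, c)), p(h(0))))  →  cons(cons(cons(cons(b, b), p(h(c))), cons(b, h(p(h(c))))), cons(cons(h(h(p(h(c)))), cons(0, c)), p(h(0))))   [R4 at 1]
2. cons(cons(cons(cons(b, b), p(h(c))), cons(b, h(p(h(c))))), cons(cons(h(h(p(h(c)))), cons(0, c)), p(h(0))))  →  cons(cons(cons(cons(b, b), p(c)), cons(b, h(p(h(c))))), cons(cons(h(h(p(h(c)))), cons(0, c)), p(h(0))))   [R4 at 1.1.2.1]
3. cons(cons(cons(cons(b, b), p(c)), cons(b, h(p(h(c))))), cons(cons(h(h(p(h(c)))), cons(0, c)), p(h(0))))  →  cons(cons(cons(cons(b, b), p(c)), cons(b, p(h(c)))), cons(cons(h(h(p(h(c)))), cons(0, c)), p(h(0))))   [R4 at 1.2.2]
4. cons(cons(cons(cons(b, b), p(c)), cons(b, p(h(c)))), cons(cons(h(h(p(h(c)))), cons(0, c)), p(h(0))))  →  cons(cons(cons(cons(b, b), p(c)), cons(b, p(c))), cons(cons(h(h(p(h(c)))), cons(0, c)), p(h(0))))   [R4 at 1.2.2.1]
5. cons(cons(cons(cons(b, b), p(c)), cons(b, p(c))), cons(cons(h(h(p(h(c)))), cons(0, c)), p(h(0))))  →  cons(cons(cons(cons(b, b), p(c)), cons(b, p(c))), cons(cons(h(p(h(c))), cons(0, c)), p(h(0))))   [R4 at 2.1.1]
6. cons(cons(cons(cons(b, b), p(c)), cons(b, p(c))), cons(cons(h(p(h(c))), cons(0, c)), p(h(0))))  →  cons(cons(cons(cons(b, b), p(c)), cons(b, p(c))), cons(cons(p(h(c)), cons(0, c)), p(h(0))))   [R4 at 2.1.1]
7. cons(cons(cons(cons(b, b), p(c)), cons(b, p(c))), cons(cons(p(h(c)), cons(0, c)), p(h(0))))  →  cons(cons(cons(cons(b, b), p(c)), cons(b, p(c))), cons(cons(p(c), cons(0, c)), p(h(0))))   [R4 at 2.1.1.1]
8. cons(cons(cons(cons(b, b), p(c)), cons(b, p(c))), cons(cons(p(c), cons(0, c)), p(h(0))))  →  cons(cons(cons(cons(b, b), p(c)), cons(b, p(c))), cons(cons(p(c), cons(0, c)), p(0)))   [R4 at 2.2.1]

cons(cons(cons(cons(b, b), p(c)), cons(b, p(c))), cons(cons(p(c), cons(0, c)), p(0)))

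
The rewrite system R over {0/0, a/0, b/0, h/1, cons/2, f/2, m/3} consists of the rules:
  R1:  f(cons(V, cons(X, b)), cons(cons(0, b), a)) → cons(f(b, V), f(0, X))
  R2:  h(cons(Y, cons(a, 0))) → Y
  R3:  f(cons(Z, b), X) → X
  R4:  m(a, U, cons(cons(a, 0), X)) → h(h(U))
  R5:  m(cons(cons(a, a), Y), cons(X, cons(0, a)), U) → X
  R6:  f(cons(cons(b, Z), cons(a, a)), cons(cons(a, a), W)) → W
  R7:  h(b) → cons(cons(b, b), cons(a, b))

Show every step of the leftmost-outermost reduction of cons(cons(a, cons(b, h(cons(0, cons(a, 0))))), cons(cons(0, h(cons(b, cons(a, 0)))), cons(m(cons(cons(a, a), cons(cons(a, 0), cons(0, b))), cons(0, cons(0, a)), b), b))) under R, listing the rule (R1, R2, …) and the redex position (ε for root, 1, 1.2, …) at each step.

1. cons(cons(a, cons(b, h(cons(0, cons(a, 0))))), cons(cons(0, h(cons(b, cons(a, 0)))), cons(m(cons(cons(a, a), cons(cons(a, 0), cons(0, b))), cons(0, cons(0, a)), b), b)))  →  cons(cons(a, cons(b, 0)), cons(cons(0, h(cons(b, cons(a, 0)))), cons(m(cons(cons(a, a), cons(cons(a, 0), cons(0, b))), cons(0, cons(0, a)), b), b)))   [R2 at 1.2.2]
2. cons(cons(a, cons(b, 0)), cons(cons(0, h(cons(b, cons(a, 0)))), cons(m(cons(cons(a, a), cons(cons(a, 0), cons(0, b))), cons(0, cons(0, a)), b), b)))  →  cons(cons(a, cons(b, 0)), cons(cons(0, b), cons(m(cons(cons(a, a), cons(cons(a, 0), cons(0, b))), cons(0, cons(0, a)), b), b)))   [R2 at 2.1.2]
3. cons(cons(a, cons(b, 0)), cons(cons(0, b), cons(m(cons(cons(a, a), cons(cons(a, 0), cons(0, b))), cons(0, cons(0, a)), b), b)))  →  cons(cons(a, cons(b, 0)), cons(cons(0, b), cons(0, b)))   [R5 at 2.2.1]

cons(cons(a, cons(b, 0)), cons(cons(0, b), cons(0, b)))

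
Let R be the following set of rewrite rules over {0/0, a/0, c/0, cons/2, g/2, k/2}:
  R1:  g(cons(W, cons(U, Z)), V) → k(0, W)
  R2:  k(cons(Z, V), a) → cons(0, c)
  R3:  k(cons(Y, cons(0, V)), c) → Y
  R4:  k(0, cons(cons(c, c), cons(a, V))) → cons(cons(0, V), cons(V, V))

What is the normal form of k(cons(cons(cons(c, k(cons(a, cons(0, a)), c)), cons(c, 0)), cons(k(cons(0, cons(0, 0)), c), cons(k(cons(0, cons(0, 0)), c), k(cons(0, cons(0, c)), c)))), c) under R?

cons(cons(c, a), cons(c, 0))

1. k(cons(cons(cons(c, k(cons(a, cons(0, a)), c)), cons(c, 0)), cons(k(cons(0, cons(0, 0)), c), cons(k(cons(0, cons(0, 0)), c), k(cons(0, cons(0, c)), c)))), c)  →  k(cons(cons(cons(c, a), cons(c, 0)), cons(k(cons(0, cons(0, 0)), c), cons(k(cons(0, cons(0, 0)), c), k(cons(0, cons(0, c)), c)))), c)   [R3 at 1.1.1.2]
2. k(cons(cons(cons(c, a), cons(c, 0)), cons(k(cons(0, cons(0, 0)), c), cons(k(cons(0, cons(0, 0)), c), k(cons(0, cons(0, c)), c)))), c)  →  k(cons(cons(cons(c, a), cons(c, 0)), cons(0, cons(k(cons(0, cons(0, 0)), c), k(cons(0, cons(0, c)), c)))), c)   [R3 at 1.2.1]
3. k(cons(cons(cons(c, a), cons(c, 0)), cons(0, cons(k(cons(0, cons(0, 0)), c), k(cons(0, cons(0, c)), c)))), c)  →  cons(cons(c, a), cons(c, 0))   [R3 at ε]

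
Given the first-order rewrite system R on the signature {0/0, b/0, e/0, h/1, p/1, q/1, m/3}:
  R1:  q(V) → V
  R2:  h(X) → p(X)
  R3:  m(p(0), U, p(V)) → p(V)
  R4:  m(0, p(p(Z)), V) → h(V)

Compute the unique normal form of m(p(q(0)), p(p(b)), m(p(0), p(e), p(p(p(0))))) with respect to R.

p(p(p(0)))

1. m(p(q(0)), p(p(b)), m(p(0), p(e), p(p(p(0)))))  →  m(p(0), p(p(b)), m(p(0), p(e), p(p(p(0)))))   [R1 at 1.1]
2. m(p(0), p(p(b)), m(p(0), p(e), p(p(p(0)))))  →  m(p(0), p(p(b)), p(p(p(0))))   [R3 at 3]
3. m(p(0), p(p(b)), p(p(p(0))))  →  p(p(p(0)))   [R3 at ε]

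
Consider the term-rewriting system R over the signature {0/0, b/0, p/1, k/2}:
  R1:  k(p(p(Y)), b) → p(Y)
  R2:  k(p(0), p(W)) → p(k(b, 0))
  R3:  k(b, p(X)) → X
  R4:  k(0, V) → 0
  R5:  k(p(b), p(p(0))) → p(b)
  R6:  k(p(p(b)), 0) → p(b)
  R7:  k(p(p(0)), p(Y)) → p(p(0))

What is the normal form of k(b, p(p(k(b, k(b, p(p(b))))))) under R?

1. k(b, p(p(k(b, k(b, p(p(b)))))))  →  p(k(b, k(b, p(p(b)))))   [R3 at ε]
2. p(k(b, k(b, p(p(b)))))  →  p(k(b, p(b)))   [R3 at 1.2]
3. p(k(b, p(b)))  →  p(b)   [R3 at 1]

p(b)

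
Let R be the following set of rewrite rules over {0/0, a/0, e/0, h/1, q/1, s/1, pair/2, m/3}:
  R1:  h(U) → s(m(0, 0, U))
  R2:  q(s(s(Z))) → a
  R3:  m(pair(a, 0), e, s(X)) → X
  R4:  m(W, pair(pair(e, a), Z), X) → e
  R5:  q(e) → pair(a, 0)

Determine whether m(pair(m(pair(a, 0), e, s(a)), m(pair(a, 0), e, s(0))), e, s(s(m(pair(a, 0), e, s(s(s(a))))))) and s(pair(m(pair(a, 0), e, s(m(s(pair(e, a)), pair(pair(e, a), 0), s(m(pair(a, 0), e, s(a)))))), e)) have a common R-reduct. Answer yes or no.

no — NF(t₁) = s(s(s(a))), NF(t₂) = s(pair(e, e))

Reduce t₁ = m(pair(m(pair(a, 0), e, s(a)), m(pair(a, 0), e, s(0))), e, s(s(m(pair(a, 0), e, s(s(s(a))))))):
1. m(pair(m(pair(a, 0), e, s(a)), m(pair(a, 0), e, s(0))), e, s(s(m(pair(a, 0), e, s(s(s(a)))))))  →  m(pair(a, m(pair(a, 0), e, s(0))), e, s(s(m(pair(a, 0), e, s(s(s(a)))))))   [R3 at 1.1]
2. m(pair(a, m(pair(a, 0), e, s(0))), e, s(s(m(pair(a, 0), e, s(s(s(a)))))))  →  m(pair(a, 0), e, s(s(m(pair(a, 0), e, s(s(s(a)))))))   [R3 at 1.2]
3. m(pair(a, 0), e, s(s(m(pair(a, 0), e, s(s(s(a)))))))  →  s(m(pair(a, 0), e, s(s(s(a)))))   [R3 at ε]
4. s(m(pair(a, 0), e, s(s(s(a)))))  →  s(s(s(a)))   [R3 at 1]

Reduce t₂ = s(pair(m(pair(a, 0), e, s(m(s(pair(e, a)), pair(pair(e, a), 0), s(m(pair(a, 0), e, s(a)))))), e)):
1. s(pair(m(pair(a, 0), e, s(m(s(pair(e, a)), pair(pair(e, a), 0), s(m(pair(a, 0), e, s(a)))))), e))  →  s(pair(m(s(pair(e, a)), pair(pair(e, a), 0), s(m(pair(a, 0), e, s(a)))), e))   [R3 at 1.1]
2. s(pair(m(s(pair(e, a)), pair(pair(e, a), 0), s(m(pair(a, 0), e, s(a)))), e))  →  s(pair(e, e))   [R4 at 1.1]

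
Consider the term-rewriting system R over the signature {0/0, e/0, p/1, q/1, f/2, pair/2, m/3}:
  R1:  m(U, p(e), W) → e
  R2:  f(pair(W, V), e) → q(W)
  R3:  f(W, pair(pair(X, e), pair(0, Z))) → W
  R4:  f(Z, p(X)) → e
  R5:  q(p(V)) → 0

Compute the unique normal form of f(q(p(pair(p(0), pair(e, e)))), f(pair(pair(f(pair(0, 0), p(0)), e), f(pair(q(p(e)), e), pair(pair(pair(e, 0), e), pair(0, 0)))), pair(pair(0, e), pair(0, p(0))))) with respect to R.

0

1. f(q(p(pair(p(0), pair(e, e)))), f(pair(pair(f(pair(0, 0), p(0)), e), f(pair(q(p(e)), e), pair(pair(pair(e, 0), e), pair(0, 0)))), pair(pair(0, e), pair(0, p(0)))))  →  f(0, f(pair(pair(f(pair(0, 0), p(0)), e), f(pair(q(p(e)), e), pair(pair(pair(e, 0), e), pair(0, 0)))), pair(pair(0, e), pair(0, p(0)))))   [R5 at 1]
2. f(0, f(pair(pair(f(pair(0, 0), p(0)), e), f(pair(q(p(e)), e), pair(pair(pair(e, 0), e), pair(0, 0)))), pair(pair(0, e), pair(0, p(0)))))  →  f(0, pair(pair(f(pair(0, 0), p(0)), e), f(pair(q(p(e)), e), pair(pair(pair(e, 0), e), pair(0, 0)))))   [R3 at 2]
3. f(0, pair(pair(f(pair(0, 0), p(0)), e), f(pair(q(p(e)), e), pair(pair(pair(e, 0), e), pair(0, 0)))))  →  f(0, pair(pair(e, e), f(pair(q(p(e)), e), pair(pair(pair(e, 0), e), pair(0, 0)))))   [R4 at 2.1.1]
4. f(0, pair(pair(e, e), f(pair(q(p(e)), e), pair(pair(pair(e, 0), e), pair(0, 0)))))  →  f(0, pair(pair(e, e), pair(q(p(e)), e)))   [R3 at 2.2]
5. f(0, pair(pair(e, e), pair(q(p(e)), e)))  →  f(0, pair(pair(e, e), pair(0, e)))   [R5 at 2.2.1]
6. f(0, pair(pair(e, e), pair(0, e)))  →  0   [R3 at ε]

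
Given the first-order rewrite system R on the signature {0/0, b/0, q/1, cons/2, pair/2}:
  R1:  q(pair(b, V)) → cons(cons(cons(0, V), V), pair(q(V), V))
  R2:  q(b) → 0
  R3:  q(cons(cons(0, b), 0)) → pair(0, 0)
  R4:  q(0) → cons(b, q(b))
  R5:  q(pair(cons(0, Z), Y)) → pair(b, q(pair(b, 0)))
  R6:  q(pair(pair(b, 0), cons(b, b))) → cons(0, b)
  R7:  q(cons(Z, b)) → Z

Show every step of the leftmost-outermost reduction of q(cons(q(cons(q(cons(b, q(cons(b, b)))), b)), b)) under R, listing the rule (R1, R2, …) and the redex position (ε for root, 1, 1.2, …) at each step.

b

1. q(cons(q(cons(q(cons(b, q(cons(b, b)))), b)), b))  →  q(cons(q(cons(b, q(cons(b, b)))), b))   [R7 at ε]
2. q(cons(q(cons(b, q(cons(b, b)))), b))  →  q(cons(b, q(cons(b, b))))   [R7 at ε]
3. q(cons(b, q(cons(b, b))))  →  q(cons(b, b))   [R7 at 1.2]
4. q(cons(b, b))  →  b   [R7 at ε]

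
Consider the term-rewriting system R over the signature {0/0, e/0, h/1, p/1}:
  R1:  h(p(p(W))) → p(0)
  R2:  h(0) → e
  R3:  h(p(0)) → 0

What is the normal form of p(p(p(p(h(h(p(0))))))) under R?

1. p(p(p(p(h(h(p(0)))))))  →  p(p(p(p(h(0)))))   [R3 at 1.1.1.1.1]
2. p(p(p(p(h(0)))))  →  p(p(p(p(e))))   [R2 at 1.1.1.1]

p(p(p(p(e))))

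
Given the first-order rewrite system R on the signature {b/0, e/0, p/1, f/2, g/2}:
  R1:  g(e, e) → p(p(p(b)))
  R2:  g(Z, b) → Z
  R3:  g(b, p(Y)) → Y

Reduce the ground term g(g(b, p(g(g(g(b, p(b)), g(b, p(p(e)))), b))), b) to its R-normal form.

1. g(g(b, p(g(g(g(b, p(b)), g(b, p(p(e)))), b))), b)  →  g(b, p(g(g(g(b, p(b)), g(b, p(p(e)))), b)))   [R2 at ε]
2. g(b, p(g(g(g(b, p(b)), g(b, p(p(e)))), b)))  →  g(g(g(b, p(b)), g(b, p(p(e)))), b)   [R3 at ε]
3. g(g(g(b, p(b)), g(b, p(p(e)))), b)  →  g(g(b, p(b)), g(b, p(p(e))))   [R2 at ε]
4. g(g(b, p(b)), g(b, p(p(e))))  →  g(b, g(b, p(p(e))))   [R3 at 1]
5. g(b, g(b, p(p(e))))  →  g(b, p(e))   [R3 at 2]
6. g(b, p(e))  →  e   [R3 at ε]

e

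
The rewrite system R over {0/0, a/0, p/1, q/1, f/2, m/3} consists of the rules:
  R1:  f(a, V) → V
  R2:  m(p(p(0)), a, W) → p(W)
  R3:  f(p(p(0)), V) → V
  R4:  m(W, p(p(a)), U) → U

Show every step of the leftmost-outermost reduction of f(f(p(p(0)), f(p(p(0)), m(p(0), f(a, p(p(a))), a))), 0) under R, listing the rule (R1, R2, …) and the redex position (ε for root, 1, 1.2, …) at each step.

0

1. f(f(p(p(0)), f(p(p(0)), m(p(0), f(a, p(p(a))), a))), 0)  →  f(f(p(p(0)), m(p(0), f(a, p(p(a))), a)), 0)   [R3 at 1]
2. f(f(p(p(0)), m(p(0), f(a, p(p(a))), a)), 0)  →  f(m(p(0), f(a, p(p(a))), a), 0)   [R3 at 1]
3. f(m(p(0), f(a, p(p(a))), a), 0)  →  f(m(p(0), p(p(a)), a), 0)   [R1 at 1.2]
4. f(m(p(0), p(p(a)), a), 0)  →  f(a, 0)   [R4 at 1]
5. f(a, 0)  →  0   [R1 at ε]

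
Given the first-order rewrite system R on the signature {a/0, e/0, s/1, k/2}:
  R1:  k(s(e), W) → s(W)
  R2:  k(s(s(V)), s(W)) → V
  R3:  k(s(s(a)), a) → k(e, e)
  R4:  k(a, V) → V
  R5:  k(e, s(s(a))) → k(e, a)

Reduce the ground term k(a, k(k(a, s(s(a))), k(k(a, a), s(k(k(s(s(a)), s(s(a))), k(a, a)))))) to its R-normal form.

a

1. k(a, k(k(a, s(s(a))), k(k(a, a), s(k(k(s(s(a)), s(s(a))), k(a, a))))))  →  k(k(a, s(s(a))), k(k(a, a), s(k(k(s(s(a)), s(s(a))), k(a, a)))))   [R4 at ε]
2. k(k(a, s(s(a))), k(k(a, a), s(k(k(s(s(a)), s(s(a))), k(a, a)))))  →  k(s(s(a)), k(k(a, a), s(k(k(s(s(a)), s(s(a))), k(a, a)))))   [R4 at 1]
3. k(s(s(a)), k(k(a, a), s(k(k(s(s(a)), s(s(a))), k(a, a)))))  →  k(s(s(a)), k(a, s(k(k(s(s(a)), s(s(a))), k(a, a)))))   [R4 at 2.1]
4. k(s(s(a)), k(a, s(k(k(s(s(a)), s(s(a))), k(a, a)))))  →  k(s(s(a)), s(k(k(s(s(a)), s(s(a))), k(a, a))))   [R4 at 2]
5. k(s(s(a)), s(k(k(s(s(a)), s(s(a))), k(a, a))))  →  a   [R2 at ε]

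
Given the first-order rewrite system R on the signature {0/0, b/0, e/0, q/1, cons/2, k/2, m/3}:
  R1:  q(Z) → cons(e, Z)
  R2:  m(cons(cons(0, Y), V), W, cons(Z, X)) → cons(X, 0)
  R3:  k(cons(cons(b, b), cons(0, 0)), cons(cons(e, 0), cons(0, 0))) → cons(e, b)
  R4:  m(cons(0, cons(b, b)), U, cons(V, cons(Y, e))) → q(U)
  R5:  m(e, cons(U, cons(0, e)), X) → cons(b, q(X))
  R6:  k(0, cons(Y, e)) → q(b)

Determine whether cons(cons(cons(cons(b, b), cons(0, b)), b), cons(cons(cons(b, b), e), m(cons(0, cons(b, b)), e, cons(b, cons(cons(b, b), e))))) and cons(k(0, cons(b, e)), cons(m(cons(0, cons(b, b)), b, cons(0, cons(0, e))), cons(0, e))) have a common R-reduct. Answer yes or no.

no — NF(t₁) = cons(cons(cons(cons(b, b), cons(0, b)), b), cons(cons(cons(b, b), e), cons(e, e))), NF(t₂) = cons(cons(e, b), cons(cons(e, b), cons(0, e)))

Reduce t₁ = cons(cons(cons(cons(b, b), cons(0, b)), b), cons(cons(cons(b, b), e), m(cons(0, cons(b, b)), e, cons(b, cons(cons(b, b), e))))):
1. cons(cons(cons(cons(b, b), cons(0, b)), b), cons(cons(cons(b, b), e), m(cons(0, cons(b, b)), e, cons(b, cons(cons(b, b), e)))))  →  cons(cons(cons(cons(b, b), cons(0, b)), b), cons(cons(cons(b, b), e), q(e)))   [R4 at 2.2]
2. cons(cons(cons(cons(b, b), cons(0, b)), b), cons(cons(cons(b, b), e), q(e)))  →  cons(cons(cons(cons(b, b), cons(0, b)), b), cons(cons(cons(b, b), e), cons(e, e)))   [R1 at 2.2]

Reduce t₂ = cons(k(0, cons(b, e)), cons(m(cons(0, cons(b, b)), b, cons(0, cons(0, e))), cons(0, e))):
1. cons(k(0, cons(b, e)), cons(m(cons(0, cons(b, b)), b, cons(0, cons(0, e))), cons(0, e)))  →  cons(q(b), cons(m(cons(0, cons(b, b)), b, cons(0, cons(0, e))), cons(0, e)))   [R6 at 1]
2. cons(q(b), cons(m(cons(0, cons(b, b)), b, cons(0, cons(0, e))), cons(0, e)))  →  cons(cons(e, b), cons(m(cons(0, cons(b, b)), b, cons(0, cons(0, e))), cons(0, e)))   [R1 at 1]
3. cons(cons(e, b), cons(m(cons(0, cons(b, b)), b, cons(0, cons(0, e))), cons(0, e)))  →  cons(cons(e, b), cons(q(b), cons(0, e)))   [R4 at 2.1]
4. cons(cons(e, b), cons(q(b), cons(0, e)))  →  cons(cons(e, b), cons(cons(e, b), cons(0, e)))   [R1 at 2.1]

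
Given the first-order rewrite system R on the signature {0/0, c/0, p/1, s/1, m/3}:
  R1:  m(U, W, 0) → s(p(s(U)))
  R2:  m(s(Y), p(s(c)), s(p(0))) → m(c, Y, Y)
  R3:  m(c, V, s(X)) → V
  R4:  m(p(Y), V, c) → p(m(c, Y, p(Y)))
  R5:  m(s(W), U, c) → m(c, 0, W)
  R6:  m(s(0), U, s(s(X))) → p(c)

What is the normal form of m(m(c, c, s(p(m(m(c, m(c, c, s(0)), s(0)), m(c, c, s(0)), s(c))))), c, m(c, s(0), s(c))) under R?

1. m(m(c, c, s(p(m(m(c, m(c, c, s(0)), s(0)), m(c, c, s(0)), s(c))))), c, m(c, s(0), s(c)))  →  m(c, c, m(c, s(0), s(c)))   [R3 at 1]
2. m(c, c, m(c, s(0), s(c)))  →  m(c, c, s(0))   [R3 at 3]
3. m(c, c, s(0))  →  c   [R3 at ε]

c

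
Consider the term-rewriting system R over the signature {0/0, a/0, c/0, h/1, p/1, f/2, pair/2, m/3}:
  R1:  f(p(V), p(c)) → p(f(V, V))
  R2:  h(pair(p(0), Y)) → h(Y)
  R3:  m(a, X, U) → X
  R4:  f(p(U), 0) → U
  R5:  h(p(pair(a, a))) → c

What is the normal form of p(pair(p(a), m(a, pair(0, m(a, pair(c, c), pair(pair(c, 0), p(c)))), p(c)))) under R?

1. p(pair(p(a), m(a, pair(0, m(a, pair(c, c), pair(pair(c, 0), p(c)))), p(c))))  →  p(pair(p(a), pair(0, m(a, pair(c, c), pair(pair(c, 0), p(c))))))   [R3 at 1.2]
2. p(pair(p(a), pair(0, m(a, pair(c, c), pair(pair(c, 0), p(c))))))  →  p(pair(p(a), pair(0, pair(c, c))))   [R3 at 1.2.2]

p(pair(p(a), pair(0, pair(c, c))))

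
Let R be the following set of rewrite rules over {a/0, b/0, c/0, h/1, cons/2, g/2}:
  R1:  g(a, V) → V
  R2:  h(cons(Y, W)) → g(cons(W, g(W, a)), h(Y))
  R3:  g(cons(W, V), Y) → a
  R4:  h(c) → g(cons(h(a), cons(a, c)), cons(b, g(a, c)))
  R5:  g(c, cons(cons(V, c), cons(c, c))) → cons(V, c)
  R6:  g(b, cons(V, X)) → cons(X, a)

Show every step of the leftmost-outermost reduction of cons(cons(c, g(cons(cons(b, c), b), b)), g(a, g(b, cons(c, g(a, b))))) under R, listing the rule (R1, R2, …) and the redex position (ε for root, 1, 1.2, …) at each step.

1. cons(cons(c, g(cons(cons(b, c), b), b)), g(a, g(b, cons(c, g(a, b)))))  →  cons(cons(c, a), g(a, g(b, cons(c, g(a, b)))))   [R3 at 1.2]
2. cons(cons(c, a), g(a, g(b, cons(c, g(a, b)))))  →  cons(cons(c, a), g(b, cons(c, g(a, b))))   [R1 at 2]
3. cons(cons(c, a), g(b, cons(c, g(a, b))))  →  cons(cons(c, a), cons(g(a, b), a))   [R6 at 2]
4. cons(cons(c, a), cons(g(a, b), a))  →  cons(cons(c, a), cons(b, a))   [R1 at 2.1]

cons(cons(c, a), cons(b, a))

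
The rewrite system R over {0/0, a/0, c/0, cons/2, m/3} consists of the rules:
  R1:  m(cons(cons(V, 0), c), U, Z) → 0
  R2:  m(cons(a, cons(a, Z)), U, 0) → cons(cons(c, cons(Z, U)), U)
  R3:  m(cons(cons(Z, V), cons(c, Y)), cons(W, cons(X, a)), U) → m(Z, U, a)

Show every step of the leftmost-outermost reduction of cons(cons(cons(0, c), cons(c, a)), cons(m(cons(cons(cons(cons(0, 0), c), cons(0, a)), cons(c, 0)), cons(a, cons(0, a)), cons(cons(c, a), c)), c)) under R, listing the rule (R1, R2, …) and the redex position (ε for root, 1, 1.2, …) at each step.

cons(cons(cons(0, c), cons(c, a)), cons(0, c))

1. cons(cons(cons(0, c), cons(c, a)), cons(m(cons(cons(cons(cons(0, 0), c), cons(0, a)), cons(c, 0)), cons(a, cons(0, a)), cons(cons(c, a), c)), c))  →  cons(cons(cons(0, c), cons(c, a)), cons(m(cons(cons(0, 0), c), cons(cons(c, a), c), a), c))   [R3 at 2.1]
2. cons(cons(cons(0, c), cons(c, a)), cons(m(cons(cons(0, 0), c), cons(cons(c, a), c), a), c))  →  cons(cons(cons(0, c), cons(c, a)), cons(0, c))   [R1 at 2.1]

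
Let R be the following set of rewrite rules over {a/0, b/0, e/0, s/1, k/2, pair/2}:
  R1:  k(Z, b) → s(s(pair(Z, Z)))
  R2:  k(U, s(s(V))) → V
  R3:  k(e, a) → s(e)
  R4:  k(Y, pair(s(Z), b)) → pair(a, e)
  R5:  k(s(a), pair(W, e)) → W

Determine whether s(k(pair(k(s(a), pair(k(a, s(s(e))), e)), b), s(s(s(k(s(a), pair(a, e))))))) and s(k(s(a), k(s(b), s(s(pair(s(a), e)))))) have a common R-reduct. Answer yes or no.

yes — NF(t₁) = s(s(a)), NF(t₂) = s(s(a))

Reduce t₁ = s(k(pair(k(s(a), pair(k(a, s(s(e))), e)), b), s(s(s(k(s(a), pair(a, e))))))):
1. s(k(pair(k(s(a), pair(k(a, s(s(e))), e)), b), s(s(s(k(s(a), pair(a, e)))))))  →  s(s(k(s(a), pair(a, e))))   [R2 at 1]
2. s(s(k(s(a), pair(a, e))))  →  s(s(a))   [R5 at 1.1]

Reduce t₂ = s(k(s(a), k(s(b), s(s(pair(s(a), e)))))):
1. s(k(s(a), k(s(b), s(s(pair(s(a), e))))))  →  s(k(s(a), pair(s(a), e)))   [R2 at 1.2]
2. s(k(s(a), pair(s(a), e)))  →  s(s(a))   [R5 at 1]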